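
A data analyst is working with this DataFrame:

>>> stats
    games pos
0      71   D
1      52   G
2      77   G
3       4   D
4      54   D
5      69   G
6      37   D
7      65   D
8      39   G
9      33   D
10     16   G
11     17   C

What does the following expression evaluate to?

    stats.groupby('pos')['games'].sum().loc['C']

group by pos, sum of games:
pos
C     17
D    264
G    253
Name: games, dtype: int64
Then the value at index 'C': 17

17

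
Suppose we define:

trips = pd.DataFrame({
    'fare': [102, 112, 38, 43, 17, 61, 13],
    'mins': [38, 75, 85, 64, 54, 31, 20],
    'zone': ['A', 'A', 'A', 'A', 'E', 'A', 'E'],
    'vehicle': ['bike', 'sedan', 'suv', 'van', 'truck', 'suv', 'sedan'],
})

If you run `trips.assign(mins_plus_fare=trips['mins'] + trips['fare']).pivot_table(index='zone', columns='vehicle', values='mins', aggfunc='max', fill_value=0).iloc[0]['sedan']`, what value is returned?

add column mins_plus_fare = trips['mins'] + trips['fare']:
   fare  mins zone vehicle  mins_plus_fare
0   102    38    A    bike             140
1   112    75    A   sedan             187
2    38    85    A     suv             123
3    43    64    A     van             107
4    17    54    E   truck              71
5    61    31    A     suv              92
6    13    20    E   sedan              33
pivot: rows=zone, cols=vehicle, max(mins):
vehicle  bike  sedan  suv  truck  van
zone                                 
A          38     75   85      0   64
E           0     20    0     54    0

75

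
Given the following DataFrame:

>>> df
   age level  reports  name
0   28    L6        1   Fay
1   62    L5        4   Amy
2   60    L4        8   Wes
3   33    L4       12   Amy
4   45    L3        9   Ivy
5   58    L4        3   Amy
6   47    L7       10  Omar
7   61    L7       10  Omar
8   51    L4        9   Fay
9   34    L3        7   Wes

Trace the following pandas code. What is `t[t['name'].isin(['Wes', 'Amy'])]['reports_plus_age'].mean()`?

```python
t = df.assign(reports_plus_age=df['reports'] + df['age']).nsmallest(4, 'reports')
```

add column reports_plus_age = df['reports'] + df['age']:
   age level  reports  name  reports_plus_age
0   28    L6        1   Fay                29
1   62    L5        4   Amy                66
2   60    L4        8   Wes                68
3   33    L4       12   Amy                45
4   45    L3        9   Ivy                54
5   58    L4        3   Amy                61
6   47    L7       10  Omar                57
7   61    L7       10  Omar                71
8   51    L4        9   Fay                60
9   34    L3        7   Wes                41
take 4 rows with smallest reports:
   age level  reports name  reports_plus_age
0   28    L6        1  Fay                29
5   58    L4        3  Amy                61
1   62    L5        4  Amy                66
9   34    L3        7  Wes                41
filter rows where name in ['Wes', 'Amy']:
   age level  reports name  reports_plus_age
5   58    L4        3  Amy                61
1   62    L5        4  Amy                66
9   34    L3        7  Wes                41
mean of column 'reports_plus_age' → 56.0

56.0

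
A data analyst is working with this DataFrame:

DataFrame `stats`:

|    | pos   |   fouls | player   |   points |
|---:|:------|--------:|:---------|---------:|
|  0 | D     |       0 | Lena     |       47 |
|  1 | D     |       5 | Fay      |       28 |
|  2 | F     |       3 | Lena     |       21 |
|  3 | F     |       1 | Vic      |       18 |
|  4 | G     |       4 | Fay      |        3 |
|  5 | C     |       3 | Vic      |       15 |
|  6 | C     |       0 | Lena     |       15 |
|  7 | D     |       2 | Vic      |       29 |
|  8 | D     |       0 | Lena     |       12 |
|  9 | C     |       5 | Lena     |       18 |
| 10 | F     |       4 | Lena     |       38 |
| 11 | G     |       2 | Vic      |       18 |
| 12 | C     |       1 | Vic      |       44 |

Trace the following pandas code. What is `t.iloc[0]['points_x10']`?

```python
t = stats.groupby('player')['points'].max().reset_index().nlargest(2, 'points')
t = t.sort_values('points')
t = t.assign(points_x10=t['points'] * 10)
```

group by player, max of points:
player
Fay     28
Lena    47
Vic     44
Name: points, dtype: int64
reset_index():
  player  points
0    Fay      28
1   Lena      47
2    Vic      44
take 2 rows with largest points:
  player  points
1   Lena      47
2    Vic      44
sort by points:
  player  points
2    Vic      44
1   Lena      47
add column points_x10 = t['points'] * 10:
  player  points  points_x10
2    Vic      44         440
1   Lena      47         470
Then the value at position 0, column 'points_x10': 440

440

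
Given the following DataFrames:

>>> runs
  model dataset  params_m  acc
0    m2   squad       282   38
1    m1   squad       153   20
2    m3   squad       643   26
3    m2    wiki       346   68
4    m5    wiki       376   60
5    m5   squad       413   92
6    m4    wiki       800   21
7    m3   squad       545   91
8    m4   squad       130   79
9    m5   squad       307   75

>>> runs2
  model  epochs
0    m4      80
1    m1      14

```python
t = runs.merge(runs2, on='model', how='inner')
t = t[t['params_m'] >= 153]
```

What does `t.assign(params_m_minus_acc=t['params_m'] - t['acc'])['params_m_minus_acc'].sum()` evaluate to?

merge on 'model' (how='inner') → 3 rows:
  model dataset  params_m  acc  epochs
0    m1   squad       153   20      14
1    m4    wiki       800   21      80
2    m4   squad       130   79      80
filter rows where params_m >= 153:
  model dataset  params_m  acc  epochs
0    m1   squad       153   20      14
1    m4    wiki       800   21      80
add column params_m_minus_acc = t['params_m'] - t['acc']:
  model dataset  params_m  acc  epochs  params_m_minus_acc
0    m1   squad       153   20      14                 133
1    m4    wiki       800   21      80                 779
The sum of column 'params_m_minus_acc' is 912.

912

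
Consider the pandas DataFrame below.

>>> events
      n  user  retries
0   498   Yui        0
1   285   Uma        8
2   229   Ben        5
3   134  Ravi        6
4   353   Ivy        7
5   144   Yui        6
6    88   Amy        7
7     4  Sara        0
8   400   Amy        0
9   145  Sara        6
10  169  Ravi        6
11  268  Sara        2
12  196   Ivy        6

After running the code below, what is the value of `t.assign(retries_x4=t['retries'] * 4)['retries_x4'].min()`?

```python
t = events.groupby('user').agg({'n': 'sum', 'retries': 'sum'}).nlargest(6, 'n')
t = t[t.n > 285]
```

24

group by user: sum(n), sum(retries):
        n  retries
user              
Amy   488        7
Ben   229        5
Ivy   549       13
Ravi  303       12
Sara  417        8
Uma   285        8
Yui   642        6
take 6 rows with largest n:
        n  retries
user              
Yui   642        6
Ivy   549       13
Amy   488        7
Sara  417        8
Ravi  303       12
Uma   285        8
filter rows where n > 285:
        n  retries
user              
Yui   642        6
Ivy   549       13
Amy   488        7
Sara  417        8
Ravi  303       12
add column retries_x4 = t['retries'] * 4:
        n  retries  retries_x4
user                          
Yui   642        6          24
Ivy   549       13          52
Amy   488        7          28
Sara  417        8          32
Ravi  303       12          48
Finally, min of column 'retries_x4' = 24.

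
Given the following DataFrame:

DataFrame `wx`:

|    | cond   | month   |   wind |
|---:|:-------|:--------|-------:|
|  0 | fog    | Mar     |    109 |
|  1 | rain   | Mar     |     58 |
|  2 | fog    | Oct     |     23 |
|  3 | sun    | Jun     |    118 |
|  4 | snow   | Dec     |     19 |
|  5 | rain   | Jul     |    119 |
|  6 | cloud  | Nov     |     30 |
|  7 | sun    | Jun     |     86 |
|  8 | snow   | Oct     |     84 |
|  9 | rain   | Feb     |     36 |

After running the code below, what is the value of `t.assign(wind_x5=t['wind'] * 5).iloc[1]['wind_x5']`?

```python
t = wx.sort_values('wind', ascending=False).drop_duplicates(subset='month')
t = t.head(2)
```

590

sort by wind descending:
    cond month  wind
5   rain   Jul   119
3    sun   Jun   118
0    fog   Mar   109
7    sun   Jun    86
8   snow   Oct    84
1   rain   Mar    58
9   rain   Feb    36
6  cloud   Nov    30
2    fog   Oct    23
4   snow   Dec    19
drop duplicate month (keep=first):
    cond month  wind
5   rain   Jul   119
3    sun   Jun   118
0    fog   Mar   109
8   snow   Oct    84
9   rain   Feb    36
6  cloud   Nov    30
4   snow   Dec    19
take first 2 rows:
   cond month  wind
5  rain   Jul   119
3   sun   Jun   118
add column wind_x5 = t['wind'] * 5:
   cond month  wind  wind_x5
5  rain   Jul   119      595
3   sun   Jun   118      590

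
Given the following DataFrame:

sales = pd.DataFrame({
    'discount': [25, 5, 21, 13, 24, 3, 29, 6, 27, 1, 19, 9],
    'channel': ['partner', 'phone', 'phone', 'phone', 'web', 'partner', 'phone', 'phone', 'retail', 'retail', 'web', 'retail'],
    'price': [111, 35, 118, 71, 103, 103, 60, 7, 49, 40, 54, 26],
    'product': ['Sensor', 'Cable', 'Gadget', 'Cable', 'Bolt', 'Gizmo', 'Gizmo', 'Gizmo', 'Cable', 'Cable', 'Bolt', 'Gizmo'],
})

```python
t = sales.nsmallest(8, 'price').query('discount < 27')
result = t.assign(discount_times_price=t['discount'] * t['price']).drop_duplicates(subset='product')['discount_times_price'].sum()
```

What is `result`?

take 8 rows with smallest price:
    discount channel  price product
7          6   phone      7   Gizmo
11         9  retail     26   Gizmo
1          5   phone     35   Cable
9          1  retail     40   Cable
8         27  retail     49   Cable
10        19     web     54    Bolt
6         29   phone     60   Gizmo
3         13   phone     71   Cable
filter rows where discount < 27:
    discount channel  price product
7          6   phone      7   Gizmo
11         9  retail     26   Gizmo
1          5   phone     35   Cable
9          1  retail     40   Cable
10        19     web     54    Bolt
3         13   phone     71   Cable
add column discount_times_price = t['discount'] * t['price']:
    discount channel  price product  discount_times_price
7          6   phone      7   Gizmo                    42
11         9  retail     26   Gizmo                   234
1          5   phone     35   Cable                   175
9          1  retail     40   Cable                    40
10        19     web     54    Bolt                  1026
3         13   phone     71   Cable                   923
drop duplicate product (keep=first):
    discount channel  price product  discount_times_price
7          6   phone      7   Gizmo                    42
1          5   phone     35   Cable                   175
10        19     web     54    Bolt                  1026
Reading off the sum of column 'discount_times_price', we get 1243.

1243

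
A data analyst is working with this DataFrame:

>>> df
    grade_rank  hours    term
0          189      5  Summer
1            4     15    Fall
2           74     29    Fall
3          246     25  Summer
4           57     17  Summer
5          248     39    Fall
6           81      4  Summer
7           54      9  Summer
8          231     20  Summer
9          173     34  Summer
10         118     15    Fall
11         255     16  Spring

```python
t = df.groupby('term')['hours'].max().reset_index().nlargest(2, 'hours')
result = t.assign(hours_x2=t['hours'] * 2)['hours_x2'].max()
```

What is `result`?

group by term, max of hours:
term
Fall      39
Spring    16
Summer    34
Name: hours, dtype: int64
reset_index():
     term  hours
0    Fall     39
1  Spring     16
2  Summer     34
take 2 rows with largest hours:
     term  hours
0    Fall     39
2  Summer     34
add column hours_x2 = t['hours'] * 2:
     term  hours  hours_x2
0    Fall     39        78
2  Summer     34        68
The max of column 'hours_x2' is 78.

78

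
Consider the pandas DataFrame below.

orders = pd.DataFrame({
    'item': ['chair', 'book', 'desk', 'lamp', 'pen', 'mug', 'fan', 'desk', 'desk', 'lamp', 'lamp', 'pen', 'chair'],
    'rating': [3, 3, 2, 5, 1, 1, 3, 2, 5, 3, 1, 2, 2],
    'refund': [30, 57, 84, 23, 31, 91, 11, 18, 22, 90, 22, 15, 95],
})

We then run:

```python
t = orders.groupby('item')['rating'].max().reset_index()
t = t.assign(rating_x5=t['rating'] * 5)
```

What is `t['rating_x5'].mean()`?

15.7142857143

group by item, max of rating:
item
book     3
chair    3
desk     5
fan      3
lamp     5
mug      1
pen      2
Name: rating, dtype: int64
reset_index():
    item  rating
0   book       3
1  chair       3
2   desk       5
3    fan       3
4   lamp       5
5    mug       1
6    pen       2
add column rating_x5 = t['rating'] * 5:
    item  rating  rating_x5
0   book       3         15
1  chair       3         15
2   desk       5         25
3    fan       3         15
4   lamp       5         25
5    mug       1          5
6    pen       2         10
So mean() = 15.7142857143.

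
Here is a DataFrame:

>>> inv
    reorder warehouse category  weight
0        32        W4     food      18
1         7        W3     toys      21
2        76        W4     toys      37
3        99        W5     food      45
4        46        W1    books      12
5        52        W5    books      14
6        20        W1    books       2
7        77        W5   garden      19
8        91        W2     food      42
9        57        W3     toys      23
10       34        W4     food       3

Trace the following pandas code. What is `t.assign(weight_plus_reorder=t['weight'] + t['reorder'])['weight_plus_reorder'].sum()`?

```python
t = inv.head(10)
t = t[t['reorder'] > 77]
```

277

take first 10 rows:
   reorder warehouse category  weight
0       32        W4     food      18
1        7        W3     toys      21
2       76        W4     toys      37
3       99        W5     food      45
4       46        W1    books      12
5       52        W5    books      14
6       20        W1    books       2
7       77        W5   garden      19
8       91        W2     food      42
9       57        W3     toys      23
filter rows where reorder > 77:
   reorder warehouse category  weight
3       99        W5     food      45
8       91        W2     food      42
add column weight_plus_reorder = t['weight'] + t['reorder']:
   reorder warehouse category  weight  weight_plus_reorder
3       99        W5     food      45                  144
8       91        W2     food      42                  133
Hence 277.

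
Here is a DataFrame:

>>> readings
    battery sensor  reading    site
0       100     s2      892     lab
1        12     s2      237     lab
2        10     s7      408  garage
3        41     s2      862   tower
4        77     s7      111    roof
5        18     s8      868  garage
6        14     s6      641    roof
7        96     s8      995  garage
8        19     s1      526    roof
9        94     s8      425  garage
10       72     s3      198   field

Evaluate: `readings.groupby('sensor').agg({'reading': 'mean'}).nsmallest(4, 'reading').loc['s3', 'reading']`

198.0

group by sensor, mean of reading:
           reading
sensor            
s1      526.000000
s2      663.666667
s3      198.000000
s6      641.000000
s7      259.500000
s8      762.666667
take 4 rows with smallest reading:
        reading
sensor         
s3        198.0
s7        259.5
s1        526.0
s6        641.0
value at row 's3', column 'reading' → 198.0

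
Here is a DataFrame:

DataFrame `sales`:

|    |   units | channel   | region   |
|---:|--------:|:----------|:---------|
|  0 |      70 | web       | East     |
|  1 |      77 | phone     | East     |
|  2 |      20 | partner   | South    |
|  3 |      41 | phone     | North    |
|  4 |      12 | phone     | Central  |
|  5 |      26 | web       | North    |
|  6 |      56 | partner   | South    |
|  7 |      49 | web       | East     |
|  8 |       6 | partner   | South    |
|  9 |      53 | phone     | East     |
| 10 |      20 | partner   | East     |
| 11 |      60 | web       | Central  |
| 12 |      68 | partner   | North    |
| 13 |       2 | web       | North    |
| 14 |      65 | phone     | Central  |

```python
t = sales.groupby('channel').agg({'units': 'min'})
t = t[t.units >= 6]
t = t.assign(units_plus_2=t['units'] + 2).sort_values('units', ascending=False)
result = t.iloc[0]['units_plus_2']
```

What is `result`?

group by channel, min of units:
         units
channel       
partner      6
phone       12
web          2
filter rows where units >= 6:
         units
channel       
partner      6
phone       12
add column units_plus_2 = t['units'] + 2:
         units  units_plus_2
channel                     
partner      6             8
phone       12            14
sort by units descending:
         units  units_plus_2
channel                     
phone       12            14
partner      6             8
value at position 0, column 'units_plus_2' → 14

14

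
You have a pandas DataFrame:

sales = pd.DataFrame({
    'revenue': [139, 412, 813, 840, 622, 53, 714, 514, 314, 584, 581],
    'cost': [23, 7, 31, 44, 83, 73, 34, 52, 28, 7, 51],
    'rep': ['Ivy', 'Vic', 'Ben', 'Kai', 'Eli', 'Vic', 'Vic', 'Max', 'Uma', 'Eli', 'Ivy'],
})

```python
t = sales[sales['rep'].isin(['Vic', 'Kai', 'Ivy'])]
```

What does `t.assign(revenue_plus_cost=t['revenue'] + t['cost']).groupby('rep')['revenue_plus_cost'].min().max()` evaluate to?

filter rows where rep in ['Vic', 'Kai', 'Ivy']:
    revenue  cost  rep
0       139    23  Ivy
1       412     7  Vic
3       840    44  Kai
5        53    73  Vic
6       714    34  Vic
10      581    51  Ivy
add column revenue_plus_cost = t['revenue'] + t['cost']:
    revenue  cost  rep  revenue_plus_cost
0       139    23  Ivy                162
1       412     7  Vic                419
3       840    44  Kai                884
5        53    73  Vic                126
6       714    34  Vic                748
10      581    51  Ivy                632
group by rep, min of revenue_plus_cost:
rep
Ivy    162
Kai    884
Vic    126
Name: revenue_plus_cost, dtype: int64
Hence 884.

884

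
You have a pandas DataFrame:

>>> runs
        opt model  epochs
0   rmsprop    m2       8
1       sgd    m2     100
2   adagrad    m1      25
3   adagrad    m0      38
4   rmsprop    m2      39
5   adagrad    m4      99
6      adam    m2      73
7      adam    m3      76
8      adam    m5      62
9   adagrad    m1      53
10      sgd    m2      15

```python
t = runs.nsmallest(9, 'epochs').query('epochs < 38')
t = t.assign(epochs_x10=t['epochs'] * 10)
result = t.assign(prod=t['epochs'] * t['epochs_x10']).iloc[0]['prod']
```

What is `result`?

take 9 rows with smallest epochs:
        opt model  epochs
0   rmsprop    m2       8
10      sgd    m2      15
2   adagrad    m1      25
3   adagrad    m0      38
4   rmsprop    m2      39
9   adagrad    m1      53
8      adam    m5      62
6      adam    m2      73
7      adam    m3      76
filter rows where epochs < 38:
        opt model  epochs
0   rmsprop    m2       8
10      sgd    m2      15
2   adagrad    m1      25
add column epochs_x10 = t['epochs'] * 10:
        opt model  epochs  epochs_x10
0   rmsprop    m2       8          80
10      sgd    m2      15         150
2   adagrad    m1      25         250
add column prod = t['epochs'] * t['epochs_x10']:
        opt model  epochs  epochs_x10  prod
0   rmsprop    m2       8          80   640
10      sgd    m2      15         150  2250
2   adagrad    m1      25         250  6250

640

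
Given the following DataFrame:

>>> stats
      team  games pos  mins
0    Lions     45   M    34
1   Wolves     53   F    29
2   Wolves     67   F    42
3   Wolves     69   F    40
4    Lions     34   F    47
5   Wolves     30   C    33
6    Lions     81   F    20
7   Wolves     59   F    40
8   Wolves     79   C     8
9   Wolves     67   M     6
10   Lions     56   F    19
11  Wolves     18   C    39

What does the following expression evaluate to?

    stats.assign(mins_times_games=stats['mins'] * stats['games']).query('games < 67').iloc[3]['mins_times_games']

990

add column mins_times_games = stats['mins'] * stats['games']:
      team  games pos  mins  mins_times_games
0    Lions     45   M    34              1530
1   Wolves     53   F    29              1537
2   Wolves     67   F    42              2814
3   Wolves     69   F    40              2760
4    Lions     34   F    47              1598
5   Wolves     30   C    33               990
6    Lions     81   F    20              1620
7   Wolves     59   F    40              2360
8   Wolves     79   C     8               632
9   Wolves     67   M     6               402
10   Lions     56   F    19              1064
11  Wolves     18   C    39               702
filter rows where games < 67:
      team  games pos  mins  mins_times_games
0    Lions     45   M    34              1530
1   Wolves     53   F    29              1537
4    Lions     34   F    47              1598
5   Wolves     30   C    33               990
7   Wolves     59   F    40              2360
10   Lions     56   F    19              1064
11  Wolves     18   C    39               702
The value at position 3, column 'mins_times_games' is 990.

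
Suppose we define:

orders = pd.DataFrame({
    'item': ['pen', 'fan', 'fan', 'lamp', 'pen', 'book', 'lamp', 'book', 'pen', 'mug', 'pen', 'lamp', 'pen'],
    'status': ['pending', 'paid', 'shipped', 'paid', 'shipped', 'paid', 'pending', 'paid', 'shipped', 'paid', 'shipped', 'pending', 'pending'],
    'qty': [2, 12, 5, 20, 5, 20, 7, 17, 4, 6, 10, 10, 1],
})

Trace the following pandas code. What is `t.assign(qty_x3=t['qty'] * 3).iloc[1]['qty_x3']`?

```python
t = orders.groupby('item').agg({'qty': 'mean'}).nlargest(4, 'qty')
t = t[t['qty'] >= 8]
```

37.0

group by item, mean of qty:
            qty
item           
book  18.500000
fan    8.500000
lamp  12.333333
mug    6.000000
pen    4.400000
take 4 rows with largest qty:
            qty
item           
book  18.500000
lamp  12.333333
fan    8.500000
mug    6.000000
filter rows where qty >= 8:
            qty
item           
book  18.500000
lamp  12.333333
fan    8.500000
add column qty_x3 = t['qty'] * 3:
            qty  qty_x3
item                   
book  18.500000    55.5
lamp  12.333333    37.0
fan    8.500000    25.5
Hence 37.0.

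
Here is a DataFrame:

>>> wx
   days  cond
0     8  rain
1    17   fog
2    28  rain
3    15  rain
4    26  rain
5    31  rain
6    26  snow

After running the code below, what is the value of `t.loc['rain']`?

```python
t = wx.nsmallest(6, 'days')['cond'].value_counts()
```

take 6 rows with smallest days:
   days  cond
0     8  rain
3    15  rain
1    17   fog
4    26  rain
6    26  snow
2    28  rain
value_counts of cond:
cond
rain    4
fog     1
snow    1
Name: count, dtype: int64
Finally, value at index 'rain' = 4.

4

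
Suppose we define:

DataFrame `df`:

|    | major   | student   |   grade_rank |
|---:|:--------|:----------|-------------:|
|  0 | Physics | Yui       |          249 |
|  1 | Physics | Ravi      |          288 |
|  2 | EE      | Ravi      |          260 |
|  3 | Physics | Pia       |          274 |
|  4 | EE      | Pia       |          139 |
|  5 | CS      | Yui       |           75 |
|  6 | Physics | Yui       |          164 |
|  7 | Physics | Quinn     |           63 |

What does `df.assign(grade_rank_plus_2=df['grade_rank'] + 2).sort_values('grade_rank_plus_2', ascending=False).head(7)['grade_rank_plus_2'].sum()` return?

add column grade_rank_plus_2 = df['grade_rank'] + 2:
     major student  grade_rank  grade_rank_plus_2
0  Physics     Yui         249                251
1  Physics    Ravi         288                290
2       EE    Ravi         260                262
3  Physics     Pia         274                276
4       EE     Pia         139                141
5       CS     Yui          75                 77
6  Physics     Yui         164                166
7  Physics   Quinn          63                 65
sort by grade_rank_plus_2 descending:
     major student  grade_rank  grade_rank_plus_2
1  Physics    Ravi         288                290
3  Physics     Pia         274                276
2       EE    Ravi         260                262
0  Physics     Yui         249                251
6  Physics     Yui         164                166
4       EE     Pia         139                141
5       CS     Yui          75                 77
7  Physics   Quinn          63                 65
take first 7 rows:
     major student  grade_rank  grade_rank_plus_2
1  Physics    Ravi         288                290
3  Physics     Pia         274                276
2       EE    Ravi         260                262
0  Physics     Yui         249                251
6  Physics     Yui         164                166
4       EE     Pia         139                141
5       CS     Yui          75                 77
Finally, sum of column 'grade_rank_plus_2' = 1463.

1463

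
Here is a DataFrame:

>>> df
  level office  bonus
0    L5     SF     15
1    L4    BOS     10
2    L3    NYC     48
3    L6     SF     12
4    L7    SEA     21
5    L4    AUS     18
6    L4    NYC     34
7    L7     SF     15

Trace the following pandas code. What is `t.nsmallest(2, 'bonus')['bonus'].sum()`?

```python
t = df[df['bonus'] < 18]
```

22

filter rows where bonus < 18:
  level office  bonus
0    L5     SF     15
1    L4    BOS     10
3    L6     SF     12
7    L7     SF     15
take 2 rows with smallest bonus:
  level office  bonus
1    L4    BOS     10
3    L6     SF     12
The sum of column 'bonus' is 22.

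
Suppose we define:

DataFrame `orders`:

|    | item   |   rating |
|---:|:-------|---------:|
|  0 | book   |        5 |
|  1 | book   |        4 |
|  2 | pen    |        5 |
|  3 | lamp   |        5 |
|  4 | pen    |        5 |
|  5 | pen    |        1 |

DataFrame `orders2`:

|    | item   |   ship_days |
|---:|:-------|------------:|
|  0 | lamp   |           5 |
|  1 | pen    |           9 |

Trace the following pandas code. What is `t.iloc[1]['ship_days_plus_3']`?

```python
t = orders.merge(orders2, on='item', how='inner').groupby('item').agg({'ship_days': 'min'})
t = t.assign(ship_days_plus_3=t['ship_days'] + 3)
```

12

merge on 'item' (how='inner') → 4 rows:
   item  rating  ship_days
0   pen       5          9
1  lamp       5          5
2   pen       5          9
3   pen       1          9
group by item, min of ship_days:
      ship_days
item           
lamp          5
pen           9
add column ship_days_plus_3 = t['ship_days'] + 3:
      ship_days  ship_days_plus_3
item                             
lamp          5                 8
pen           9                12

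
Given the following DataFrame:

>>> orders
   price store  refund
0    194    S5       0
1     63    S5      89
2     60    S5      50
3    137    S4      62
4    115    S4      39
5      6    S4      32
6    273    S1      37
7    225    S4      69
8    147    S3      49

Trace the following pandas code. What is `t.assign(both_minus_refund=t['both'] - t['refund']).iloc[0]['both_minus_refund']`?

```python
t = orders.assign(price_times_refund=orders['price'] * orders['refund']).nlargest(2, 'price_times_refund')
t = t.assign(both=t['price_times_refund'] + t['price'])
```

15681

add column price_times_refund = orders['price'] * orders['refund']:
   price store  refund  price_times_refund
0    194    S5       0                   0
1     63    S5      89                5607
2     60    S5      50                3000
3    137    S4      62                8494
4    115    S4      39                4485
5      6    S4      32                 192
6    273    S1      37               10101
7    225    S4      69               15525
8    147    S3      49                7203
take 2 rows with largest price_times_refund:
   price store  refund  price_times_refund
7    225    S4      69               15525
6    273    S1      37               10101
add column both = t['price_times_refund'] + t['price']:
   price store  refund  price_times_refund   both
7    225    S4      69               15525  15750
6    273    S1      37               10101  10374
add column both_minus_refund = t['both'] - t['refund']:
   price store  refund  price_times_refund   both  both_minus_refund
7    225    S4      69               15525  15750              15681
6    273    S1      37               10101  10374              10337
Taking the value at position 0, column 'both_minus_refund' gives 15681.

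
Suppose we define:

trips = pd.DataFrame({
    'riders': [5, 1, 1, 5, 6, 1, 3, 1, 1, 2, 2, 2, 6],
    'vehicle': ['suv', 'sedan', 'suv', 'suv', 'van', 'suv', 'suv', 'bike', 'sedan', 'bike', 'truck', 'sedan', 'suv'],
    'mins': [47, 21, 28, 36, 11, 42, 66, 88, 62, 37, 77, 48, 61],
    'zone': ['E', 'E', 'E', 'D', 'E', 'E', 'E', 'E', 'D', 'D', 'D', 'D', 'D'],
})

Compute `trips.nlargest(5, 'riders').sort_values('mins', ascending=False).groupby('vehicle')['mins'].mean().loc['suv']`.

52.5

take 5 rows with largest riders:
    riders vehicle  mins zone
4        6     van    11    E
12       6     suv    61    D
0        5     suv    47    E
3        5     suv    36    D
6        3     suv    66    E
sort by mins descending:
    riders vehicle  mins zone
6        3     suv    66    E
12       6     suv    61    D
0        5     suv    47    E
3        5     suv    36    D
4        6     van    11    E
group by vehicle, mean of mins:
vehicle
suv    52.5
van    11.0
Name: mins, dtype: float64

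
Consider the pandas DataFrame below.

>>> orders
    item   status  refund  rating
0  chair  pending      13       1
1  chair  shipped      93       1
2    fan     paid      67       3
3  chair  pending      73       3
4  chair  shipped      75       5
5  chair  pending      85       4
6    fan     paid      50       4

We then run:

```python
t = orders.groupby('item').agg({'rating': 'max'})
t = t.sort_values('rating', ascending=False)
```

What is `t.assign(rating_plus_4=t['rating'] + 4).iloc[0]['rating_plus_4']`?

group by item, max of rating:
       rating
item         
chair       5
fan         4
sort by rating descending:
       rating
item         
chair       5
fan         4
add column rating_plus_4 = t['rating'] + 4:
       rating  rating_plus_4
item                        
chair       5              9
fan         4              8
Hence 9.

9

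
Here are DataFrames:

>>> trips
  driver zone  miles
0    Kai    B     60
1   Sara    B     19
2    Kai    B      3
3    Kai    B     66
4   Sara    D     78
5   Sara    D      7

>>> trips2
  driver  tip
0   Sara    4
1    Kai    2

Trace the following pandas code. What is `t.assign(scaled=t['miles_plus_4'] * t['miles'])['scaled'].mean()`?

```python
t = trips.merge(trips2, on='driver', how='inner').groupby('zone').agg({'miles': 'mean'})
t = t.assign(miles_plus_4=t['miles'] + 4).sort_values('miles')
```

1746.625

merge on 'driver' (how='inner') → 6 rows:
  driver zone  miles  tip
0    Kai    B     60    2
1   Sara    B     19    4
2    Kai    B      3    2
3    Kai    B     66    2
4   Sara    D     78    4
5   Sara    D      7    4
group by zone, mean of miles:
      miles
zone       
B      37.0
D      42.5
add column miles_plus_4 = t['miles'] + 4:
      miles  miles_plus_4
zone                     
B      37.0          41.0
D      42.5          46.5
sort by miles:
      miles  miles_plus_4
zone                     
B      37.0          41.0
D      42.5          46.5
add column scaled = t['miles_plus_4'] * t['miles']:
      miles  miles_plus_4   scaled
zone                              
B      37.0          41.0  1517.00
D      42.5          46.5  1976.25
So mean() = 1746.625.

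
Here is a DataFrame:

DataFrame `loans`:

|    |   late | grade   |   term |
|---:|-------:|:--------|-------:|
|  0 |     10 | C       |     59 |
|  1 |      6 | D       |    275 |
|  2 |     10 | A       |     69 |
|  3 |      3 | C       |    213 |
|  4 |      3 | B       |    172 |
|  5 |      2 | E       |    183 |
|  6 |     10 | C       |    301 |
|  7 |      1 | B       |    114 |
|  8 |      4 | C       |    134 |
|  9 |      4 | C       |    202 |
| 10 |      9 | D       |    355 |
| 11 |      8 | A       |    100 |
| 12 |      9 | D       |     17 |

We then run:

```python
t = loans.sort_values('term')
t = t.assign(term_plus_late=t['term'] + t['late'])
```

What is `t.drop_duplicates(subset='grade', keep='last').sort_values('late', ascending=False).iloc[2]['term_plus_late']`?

sort by term:
    late grade  term
12     9     D    17
0     10     C    59
2     10     A    69
11     8     A   100
7      1     B   114
8      4     C   134
4      3     B   172
5      2     E   183
9      4     C   202
3      3     C   213
1      6     D   275
6     10     C   301
10     9     D   355
add column term_plus_late = t['term'] + t['late']:
    late grade  term  term_plus_late
12     9     D    17              26
0     10     C    59              69
2     10     A    69              79
11     8     A   100             108
7      1     B   114             115
8      4     C   134             138
4      3     B   172             175
5      2     E   183             185
9      4     C   202             206
3      3     C   213             216
1      6     D   275             281
6     10     C   301             311
10     9     D   355             364
drop duplicate grade (keep=last):
    late grade  term  term_plus_late
11     8     A   100             108
4      3     B   172             175
5      2     E   183             185
6     10     C   301             311
10     9     D   355             364
sort by late descending:
    late grade  term  term_plus_late
6     10     C   301             311
10     9     D   355             364
11     8     A   100             108
4      3     B   172             175
5      2     E   183             185
Then the value at position 2, column 'term_plus_late': 108

108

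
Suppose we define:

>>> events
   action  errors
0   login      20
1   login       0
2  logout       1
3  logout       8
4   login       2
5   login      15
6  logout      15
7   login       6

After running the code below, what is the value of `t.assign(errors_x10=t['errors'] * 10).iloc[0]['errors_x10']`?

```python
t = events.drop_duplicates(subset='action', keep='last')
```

150

drop duplicate action (keep=last):
   action  errors
6  logout      15
7   login       6
add column errors_x10 = t['errors'] * 10:
   action  errors  errors_x10
6  logout      15         150
7   login       6          60
Reading off the value at position 0, column 'errors_x10', we get 150.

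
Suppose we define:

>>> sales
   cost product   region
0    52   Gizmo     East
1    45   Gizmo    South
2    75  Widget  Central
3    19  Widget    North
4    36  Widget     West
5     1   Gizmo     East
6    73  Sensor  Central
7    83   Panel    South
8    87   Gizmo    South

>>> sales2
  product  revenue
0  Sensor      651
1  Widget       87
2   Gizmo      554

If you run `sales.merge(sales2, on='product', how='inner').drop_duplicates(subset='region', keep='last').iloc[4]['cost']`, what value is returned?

87

merge on 'product' (how='inner') → 8 rows:
   cost product   region  revenue
0    52   Gizmo     East      554
1    45   Gizmo    South      554
2    75  Widget  Central       87
3    19  Widget    North       87
4    36  Widget     West       87
5     1   Gizmo     East      554
6    73  Sensor  Central      651
7    87   Gizmo    South      554
drop duplicate region (keep=last):
   cost product   region  revenue
3    19  Widget    North       87
4    36  Widget     West       87
5     1   Gizmo     East      554
6    73  Sensor  Central      651
7    87   Gizmo    South      554
Reading off the value at position 4, column 'cost', we get 87.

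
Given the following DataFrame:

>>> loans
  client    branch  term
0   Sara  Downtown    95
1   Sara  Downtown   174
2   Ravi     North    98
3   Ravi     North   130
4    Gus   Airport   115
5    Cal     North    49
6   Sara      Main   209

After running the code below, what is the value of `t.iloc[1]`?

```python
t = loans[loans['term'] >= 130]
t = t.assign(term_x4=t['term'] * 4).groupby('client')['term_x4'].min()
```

filter rows where term >= 130:
  client    branch  term
1   Sara  Downtown   174
3   Ravi     North   130
6   Sara      Main   209
add column term_x4 = t['term'] * 4:
  client    branch  term  term_x4
1   Sara  Downtown   174      696
3   Ravi     North   130      520
6   Sara      Main   209      836
group by client, min of term_x4:
client
Ravi    520
Sara    696
Name: term_x4, dtype: int64
Finally, value at position 1 = 696.

696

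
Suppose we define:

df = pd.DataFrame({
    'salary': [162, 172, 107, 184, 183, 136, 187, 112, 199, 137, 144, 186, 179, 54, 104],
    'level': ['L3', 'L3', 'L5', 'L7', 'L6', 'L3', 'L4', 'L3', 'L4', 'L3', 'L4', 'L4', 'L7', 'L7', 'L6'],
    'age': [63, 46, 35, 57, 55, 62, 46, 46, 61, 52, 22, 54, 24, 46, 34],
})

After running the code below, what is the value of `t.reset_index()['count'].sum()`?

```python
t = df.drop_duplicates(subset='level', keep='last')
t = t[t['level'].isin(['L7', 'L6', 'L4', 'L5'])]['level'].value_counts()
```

drop duplicate level (keep=last):
    salary level  age
2      107    L5   35
9      137    L3   52
11     186    L4   54
13      54    L7   46
14     104    L6   34
filter rows where level in ['L7', 'L6', 'L4', 'L5']:
    salary level  age
2      107    L5   35
11     186    L4   54
13      54    L7   46
14     104    L6   34
value_counts of level:
level
L5    1
L4    1
L7    1
L6    1
Name: count, dtype: int64
reset_index():
  level  count
0    L5      1
1    L4      1
2    L7      1
3    L6      1
Taking the sum of column 'count' gives 4.

4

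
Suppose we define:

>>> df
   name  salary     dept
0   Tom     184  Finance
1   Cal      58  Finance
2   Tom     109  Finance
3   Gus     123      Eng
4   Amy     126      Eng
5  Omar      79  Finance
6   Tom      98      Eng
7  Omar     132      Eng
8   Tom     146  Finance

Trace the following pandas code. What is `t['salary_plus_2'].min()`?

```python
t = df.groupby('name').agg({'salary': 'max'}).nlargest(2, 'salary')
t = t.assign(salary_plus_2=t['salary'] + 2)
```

134

group by name, max of salary:
      salary
name        
Amy      126
Cal       58
Gus      123
Omar     132
Tom      184
take 2 rows with largest salary:
      salary
name        
Tom      184
Omar     132
add column salary_plus_2 = t['salary'] + 2:
      salary  salary_plus_2
name                       
Tom      184            186
Omar     132            134
min of column 'salary_plus_2' → 134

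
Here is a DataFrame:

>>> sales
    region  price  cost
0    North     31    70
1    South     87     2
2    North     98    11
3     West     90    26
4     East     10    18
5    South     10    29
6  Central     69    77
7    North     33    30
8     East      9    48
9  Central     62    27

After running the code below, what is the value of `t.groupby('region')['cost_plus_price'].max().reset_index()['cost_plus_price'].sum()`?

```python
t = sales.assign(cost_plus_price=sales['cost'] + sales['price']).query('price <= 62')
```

add column cost_plus_price = sales['cost'] + sales['price']:
    region  price  cost  cost_plus_price
0    North     31    70              101
1    South     87     2               89
2    North     98    11              109
3     West     90    26              116
4     East     10    18               28
5    South     10    29               39
6  Central     69    77              146
7    North     33    30               63
8     East      9    48               57
9  Central     62    27               89
filter rows where price <= 62:
    region  price  cost  cost_plus_price
0    North     31    70              101
4     East     10    18               28
5    South     10    29               39
7    North     33    30               63
8     East      9    48               57
9  Central     62    27               89
group by region, max of cost_plus_price:
region
Central     89
East        57
North      101
South       39
Name: cost_plus_price, dtype: int64
reset_index():
    region  cost_plus_price
0  Central               89
1     East               57
2    North              101
3    South               39
Reading off the sum of column 'cost_plus_price', we get 286.

286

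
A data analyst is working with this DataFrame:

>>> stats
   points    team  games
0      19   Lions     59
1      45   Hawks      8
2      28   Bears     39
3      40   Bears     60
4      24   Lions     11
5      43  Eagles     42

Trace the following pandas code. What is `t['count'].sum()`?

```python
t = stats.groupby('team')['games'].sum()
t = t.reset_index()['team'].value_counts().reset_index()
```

4

group by team, sum of games:
team
Bears     99
Eagles    42
Hawks      8
Lions     70
Name: games, dtype: int64
reset_index():
     team  games
0   Bears     99
1  Eagles     42
2   Hawks      8
3   Lions     70
value_counts of team:
team
Bears     1
Eagles    1
Hawks     1
Lions     1
Name: count, dtype: int64
reset_index():
     team  count
0   Bears      1
1  Eagles      1
2   Hawks      1
3   Lions      1
Then the sum of column 'count': 4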